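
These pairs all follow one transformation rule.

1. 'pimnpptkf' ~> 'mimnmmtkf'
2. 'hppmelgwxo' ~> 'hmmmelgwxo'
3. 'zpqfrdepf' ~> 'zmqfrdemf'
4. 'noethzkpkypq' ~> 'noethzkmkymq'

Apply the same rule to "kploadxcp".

Each output is the input with this applied: replace every "p" with "m".
Applying that to "kploadxcp" gives "kmloadxcm".

kmloadxcm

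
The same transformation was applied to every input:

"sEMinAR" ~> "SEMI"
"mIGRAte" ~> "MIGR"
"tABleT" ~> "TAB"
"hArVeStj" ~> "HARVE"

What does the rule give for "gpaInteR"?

GPAIN

Rule — delete the last 3 characters, then convert every letter to uppercase.
Starting from "gpaInteR": after the first operation, "gpaIn"; after the second, "GPAIN".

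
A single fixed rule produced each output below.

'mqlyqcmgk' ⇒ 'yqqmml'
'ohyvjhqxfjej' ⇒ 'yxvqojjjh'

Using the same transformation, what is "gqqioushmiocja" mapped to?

Each output is the input with this applied: sort the characters into reverse alphabetical order, then delete the last 3 characters.
Doing the same to "gqqioushmiocja": "usqqoomjiih".

usqqoomjiih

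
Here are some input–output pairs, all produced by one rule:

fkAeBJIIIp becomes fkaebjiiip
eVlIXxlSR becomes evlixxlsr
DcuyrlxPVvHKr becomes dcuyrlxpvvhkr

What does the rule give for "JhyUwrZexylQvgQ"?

jhyuwrzexylqvgq

Each output is the input with this applied: convert every letter to lowercase.
Applying that to "JhyUwrZexylQvgQ" gives "jhyuwrzexylqvgq".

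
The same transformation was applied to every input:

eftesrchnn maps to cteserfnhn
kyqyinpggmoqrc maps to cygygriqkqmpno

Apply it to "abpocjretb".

The pattern: sort the characters into alphabetical order, then take characters alternately from the front and the back (1st, last, 2nd, 2nd-last, ...).
"abpocjretb" → "atbrbpcoej".

atbrbpcoej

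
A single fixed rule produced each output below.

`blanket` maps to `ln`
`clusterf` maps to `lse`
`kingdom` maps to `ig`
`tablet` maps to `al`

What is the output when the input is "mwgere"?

Looking at the pairs, the operation is to keep every other character starting from the second (positions 2nd, 4th, 6th, ...), then delete the last character.
Starting from "mwgere": after the first operation, "wee"; after the second, "we".

we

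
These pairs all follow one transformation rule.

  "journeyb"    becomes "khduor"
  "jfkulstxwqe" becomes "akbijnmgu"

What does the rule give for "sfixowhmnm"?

ynemxcdc

The transformation: shift every letter 10 places backward in the alphabet (wrapping around), then delete the first 2 characters.
"sfixowhmnm" → "ivynemxcdc" → "ynemxcdc".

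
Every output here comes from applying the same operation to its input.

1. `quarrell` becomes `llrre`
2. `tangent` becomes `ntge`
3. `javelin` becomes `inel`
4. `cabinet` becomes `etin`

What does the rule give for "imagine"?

negi

Each output is the input with this applied: delete the first 3 characters, then move the last 2 characters to the front (rotate right by 2).
"imagine" → "gine" → "negi".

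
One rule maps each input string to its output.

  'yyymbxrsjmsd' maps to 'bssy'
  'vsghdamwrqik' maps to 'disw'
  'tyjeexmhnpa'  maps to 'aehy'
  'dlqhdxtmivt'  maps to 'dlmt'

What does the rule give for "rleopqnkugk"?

kklp

Looking at the pairs, the operation is to keep one character in every 3, starting at position 2 (positions 2nd, 5th, 8th, ...), then sort the characters into alphabetical order.
Working it through for "rleopqnkugk": intermediate "lpkk", final "kklp".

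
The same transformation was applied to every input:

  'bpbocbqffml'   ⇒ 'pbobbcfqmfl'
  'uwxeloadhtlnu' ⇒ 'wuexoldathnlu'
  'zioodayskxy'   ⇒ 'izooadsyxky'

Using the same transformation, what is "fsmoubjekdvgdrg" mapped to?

sfombuejdkgvrdg

Each output is the input with this applied: swap each adjacent pair of characters (1↔2, 3↔4, ...).
Doing the same to "fsmoubjekdvgdrg": "sfombuejdkgvrdg".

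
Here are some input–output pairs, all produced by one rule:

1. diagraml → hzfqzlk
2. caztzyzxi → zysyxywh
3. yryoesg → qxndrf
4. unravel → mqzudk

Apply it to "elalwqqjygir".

Looking at the pairs, the operation is to delete the first character, then shift every letter 1 place backward in the alphabet (wrapping around).
"elalwqqjygir" → "lalwqqjygir" → "kzkvppixfhq".

kzkvppixfhq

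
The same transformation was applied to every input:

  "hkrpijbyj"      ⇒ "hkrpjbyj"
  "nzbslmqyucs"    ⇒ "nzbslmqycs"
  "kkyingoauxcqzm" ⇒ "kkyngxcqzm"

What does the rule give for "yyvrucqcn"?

The pattern: remove every vowel.
Applying that to "yyvrucqcn" gives "yyvrcqcn".

yyvrcqcn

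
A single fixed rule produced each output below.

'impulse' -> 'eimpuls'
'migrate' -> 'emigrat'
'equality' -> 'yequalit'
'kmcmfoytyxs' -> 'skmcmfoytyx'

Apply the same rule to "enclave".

eenclav

Rule — move the last character to the front.
Applying that to "enclave" gives "eenclav".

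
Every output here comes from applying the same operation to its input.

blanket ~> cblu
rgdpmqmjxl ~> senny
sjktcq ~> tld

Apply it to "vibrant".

The rule is to keep every other character starting from the first (positions 1st, 3rd, 5th, ...), then shift every letter 1 place forward in the alphabet (wrapping around).
So "vibrant" becomes "wcbu".
(Check on "blanket": → "bakt" → "cblu" ✓)

wcbu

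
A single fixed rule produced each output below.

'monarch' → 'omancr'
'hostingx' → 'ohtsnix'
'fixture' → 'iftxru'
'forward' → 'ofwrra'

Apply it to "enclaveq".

nelcvaq

The transformation: swap each adjacent pair of characters (1↔2, 3↔4, ...), then delete the last character.
"enclaveq" → "nelcvaqe" → "nelcvaq".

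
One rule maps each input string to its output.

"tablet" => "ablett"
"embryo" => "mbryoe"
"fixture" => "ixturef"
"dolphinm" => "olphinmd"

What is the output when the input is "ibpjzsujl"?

Looking at the pairs, the operation is to move the first character to the end.
Doing the same to "ibpjzsujl": "bpjzsujli".

bpjzsujli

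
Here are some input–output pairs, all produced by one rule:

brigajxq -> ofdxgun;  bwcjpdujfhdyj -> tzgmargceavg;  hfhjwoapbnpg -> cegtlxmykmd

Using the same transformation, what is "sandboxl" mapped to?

The transformation: delete the first character, then shift every letter 3 places backward in the alphabet (wrapping around).
On "sandboxl": the first step gives "andboxl", and the second then gives "xkaylui".

xkaylui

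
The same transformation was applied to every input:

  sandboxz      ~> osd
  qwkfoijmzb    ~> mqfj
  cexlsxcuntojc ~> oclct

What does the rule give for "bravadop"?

In each case the input is transformed by: move the last 3 characters to the front (rotate right by 3), then keep one character in every 3, starting at position 1 (positions 1st, 4th, 7th, ...).
Working it through for "bravadop": intermediate "dopbrava", final "dbv".

dbv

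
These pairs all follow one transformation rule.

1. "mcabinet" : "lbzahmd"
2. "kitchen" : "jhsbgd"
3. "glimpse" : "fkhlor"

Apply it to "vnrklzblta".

umqjkyaks

The rule is to shift every letter 1 place backward in the alphabet (wrapping around), then delete the last character.
Applying both steps to "vnrklzblta": "umqjkyaksz", then "umqjkyaks".
(Check on "mcabinet": → "lbzahmds" → "lbzahmd" ✓)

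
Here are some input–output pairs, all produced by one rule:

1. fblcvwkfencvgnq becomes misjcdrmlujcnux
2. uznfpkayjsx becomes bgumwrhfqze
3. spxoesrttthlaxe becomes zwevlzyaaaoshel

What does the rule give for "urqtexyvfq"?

The pattern: shift every letter 7 places forward in the alphabet (wrapping around).
Applying that to "urqtexyvfq" gives "byxalefcmx".

byxalefcmx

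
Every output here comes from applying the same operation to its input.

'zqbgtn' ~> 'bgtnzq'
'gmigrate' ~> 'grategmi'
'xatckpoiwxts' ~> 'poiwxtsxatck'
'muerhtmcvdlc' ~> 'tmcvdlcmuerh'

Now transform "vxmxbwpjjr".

bwpjjrvxmx

Looking at the pairs, the operation is to swap the front and back halves of the string, then move the last character to the front.
On "vxmxbwpjjr": the first step gives "wpjjrvxmxb", and the second then gives "bwpjjrvxmx".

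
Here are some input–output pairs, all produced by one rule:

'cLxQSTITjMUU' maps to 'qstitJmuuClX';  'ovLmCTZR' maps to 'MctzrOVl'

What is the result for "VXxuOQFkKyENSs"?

UoqfKkYensSvxX

Each output is the input with this applied: flip the case of every letter, then move the first 3 characters to the end (rotate left by 3).
Applying both steps to "VXxuOQFkKyENSs": "vxXUoqfKkYensS", then "UoqfKkYensSvxX".
(Check on "ovLmCTZR": → "OVlMctzr" → "MctzrOVl" ✓)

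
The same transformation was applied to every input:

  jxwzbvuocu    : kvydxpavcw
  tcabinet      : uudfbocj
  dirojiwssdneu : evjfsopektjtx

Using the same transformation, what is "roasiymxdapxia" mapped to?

sbpjbytqjbzeny

Looking at the pairs, the operation is to shift every letter 1 place forward in the alphabet (wrapping around), then take characters alternately from the front and the back (1st, last, 2nd, 2nd-last, ...).
On "roasiymxdapxia" that produces "sbpjbytqjbzeny".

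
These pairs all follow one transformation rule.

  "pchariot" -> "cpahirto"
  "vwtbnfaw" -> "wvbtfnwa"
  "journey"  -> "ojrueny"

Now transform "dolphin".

odplihn

In each case the input is transformed by: swap each adjacent pair of characters (1↔2, 3↔4, ...).
So "dolphin" becomes "odplihn".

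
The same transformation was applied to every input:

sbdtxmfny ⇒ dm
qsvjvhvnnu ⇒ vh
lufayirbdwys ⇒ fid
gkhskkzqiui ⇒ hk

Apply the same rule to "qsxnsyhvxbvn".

Rule — keep one character in every 3, starting at position 3 (positions 3rd, 6th, 9th, ...), then delete the last character.
"qsxnsyhvxbvn" → "xyxn" → "xyx".

xyx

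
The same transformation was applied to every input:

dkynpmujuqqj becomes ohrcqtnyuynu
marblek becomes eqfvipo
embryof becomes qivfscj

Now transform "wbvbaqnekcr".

fafzueirgov

What's happening: swap each adjacent pair of characters (1↔2, 3↔4, ...), then shift every letter 4 places forward in the alphabet (wrapping around).
For "wbvbaqnekcr" the result is "fafzueirgov".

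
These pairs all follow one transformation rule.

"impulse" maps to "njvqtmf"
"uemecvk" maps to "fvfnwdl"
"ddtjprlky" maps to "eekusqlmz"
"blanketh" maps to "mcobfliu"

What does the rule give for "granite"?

shobujf

In each case the input is transformed by: swap each adjacent pair of characters (1↔2, 3↔4, ...), then shift every letter 1 place forward in the alphabet (wrapping around).
For "granite", step one produces "rgnatie"; step two turns that into "shobujf".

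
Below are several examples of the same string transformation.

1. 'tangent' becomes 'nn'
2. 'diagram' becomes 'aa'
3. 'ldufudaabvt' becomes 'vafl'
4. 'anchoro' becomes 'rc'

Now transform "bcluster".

The rule is to reverse the string, then keep one character in every 3, starting at position 2 (positions 2nd, 5th, 8th, ...).
For "bcluster" the result is "eub".

eub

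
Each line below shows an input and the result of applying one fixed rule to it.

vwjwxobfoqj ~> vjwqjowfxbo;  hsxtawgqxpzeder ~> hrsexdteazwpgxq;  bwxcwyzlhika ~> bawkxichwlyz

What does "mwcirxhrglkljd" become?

The rule is to take characters alternately from the front and the back (1st, last, 2nd, 2nd-last, ...).
So "mwcirxhrglkljd" becomes "mdwjclikrlxghr".

mdwjclikrlxghr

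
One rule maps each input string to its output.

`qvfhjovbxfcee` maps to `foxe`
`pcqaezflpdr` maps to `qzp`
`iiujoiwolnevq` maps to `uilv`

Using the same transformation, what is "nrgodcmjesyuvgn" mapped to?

gceun

The transformation: keep one character in every 3, starting at position 3 (positions 3rd, 6th, 9th, ...).
On "nrgodcmjesyuvgn" that produces "gceun".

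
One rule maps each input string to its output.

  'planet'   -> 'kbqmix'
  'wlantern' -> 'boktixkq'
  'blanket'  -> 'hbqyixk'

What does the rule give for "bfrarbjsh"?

Looking at the pairs, the operation is to move the last 3 characters to the front (rotate right by 3), then shift every letter 3 places backward in the alphabet (wrapping around).
For "bfrarbjsh" the result is "gpeycoxoy".

gpeycoxoy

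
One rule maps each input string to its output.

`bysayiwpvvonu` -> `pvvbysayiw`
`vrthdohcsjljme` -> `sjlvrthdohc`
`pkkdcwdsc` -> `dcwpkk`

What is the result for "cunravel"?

In each case the input is transformed by: delete the last 3 characters, then move the last 3 characters to the front (rotate right by 3).
Working it through for "cunravel": intermediate "cunra", final "nracu".

nracu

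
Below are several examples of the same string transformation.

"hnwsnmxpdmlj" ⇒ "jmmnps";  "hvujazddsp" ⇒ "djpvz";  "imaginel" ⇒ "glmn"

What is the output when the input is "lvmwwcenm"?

cnvw

In each case the input is transformed by: keep every other character starting from the second (positions 2nd, 4th, 6th, ...), then sort the characters into alphabetical order.
"lvmwwcenm" → "vwcn" → "cnvw".
(Check on "hvujazddsp": → "vjzdp" → "djpvz" ✓)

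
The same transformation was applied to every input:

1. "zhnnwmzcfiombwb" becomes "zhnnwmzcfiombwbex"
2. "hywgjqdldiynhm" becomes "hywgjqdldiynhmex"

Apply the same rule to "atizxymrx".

atizxymrxex

The transformation: append "ex".
Doing the same to "atizxymrx": "atizxymrxex".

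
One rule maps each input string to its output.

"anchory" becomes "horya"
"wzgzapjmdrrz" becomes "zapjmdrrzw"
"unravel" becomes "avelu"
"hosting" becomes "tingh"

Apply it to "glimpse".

The transformation: move the first 3 characters to the end (rotate left by 3), then delete the last 2 characters.
On "glimpse": the first step gives "mpsegli", and the second then gives "mpseg".

mpseg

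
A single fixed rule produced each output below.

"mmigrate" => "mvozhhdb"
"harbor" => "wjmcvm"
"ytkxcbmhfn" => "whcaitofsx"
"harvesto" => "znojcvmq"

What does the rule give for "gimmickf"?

dxfabdhh

In each case the input is transformed by: swap the front and back halves of the string, then shift every letter 5 places backward in the alphabet (wrapping around).
So "gimmickf" becomes "dxfabdhh".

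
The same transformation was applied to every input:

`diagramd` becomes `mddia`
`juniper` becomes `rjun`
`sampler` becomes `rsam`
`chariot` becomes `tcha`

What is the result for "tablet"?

Each output is the input with this applied: move the first 3 characters to the end (rotate left by 3), then delete the first 3 characters.
Applying both steps to "tablet": "lettab", then "tab".
(Check on "chariot": → "riotcha" → "tcha" ✓)

tab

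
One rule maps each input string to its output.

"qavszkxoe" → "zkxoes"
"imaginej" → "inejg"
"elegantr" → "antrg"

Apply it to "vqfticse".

icset

What's happening: delete the first 3 characters, then move the first character to the end.
On "vqfticse": the first step gives "ticse", and the second then gives "icset".
(Check on "elegantr": → "gantr" → "antrg" ✓)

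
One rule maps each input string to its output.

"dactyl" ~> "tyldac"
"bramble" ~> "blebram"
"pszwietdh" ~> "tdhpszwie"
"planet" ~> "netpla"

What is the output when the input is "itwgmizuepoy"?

Each output is the input with this applied: move the last 3 characters to the front (rotate right by 3).
Doing the same to "itwgmizuepoy": "poyitwgmizue".

poyitwgmizue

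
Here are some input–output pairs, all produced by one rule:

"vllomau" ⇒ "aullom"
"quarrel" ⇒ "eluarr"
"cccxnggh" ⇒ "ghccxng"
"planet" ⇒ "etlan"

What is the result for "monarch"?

chonar

Looking at the pairs, the operation is to delete the first character, then move the last 2 characters to the front (rotate right by 2).
Working it through for "monarch": intermediate "onarch", final "chonar".
(Check on "cccxnggh": → "ccxnggh" → "ghccxng" ✓)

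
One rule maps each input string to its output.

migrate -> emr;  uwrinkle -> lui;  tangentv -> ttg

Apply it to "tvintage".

Looking at the pairs, the operation is to keep one character in every 3, starting at position 1 (positions 1st, 4th, 7th, ...), then move the last character to the front.
So "tvintage" becomes "gtn".

gtn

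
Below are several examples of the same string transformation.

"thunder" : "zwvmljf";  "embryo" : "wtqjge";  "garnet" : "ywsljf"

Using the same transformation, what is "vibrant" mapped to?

tsnljfa

The rule is to shift every letter 8 places backward in the alphabet (wrapping around), then sort the characters into reverse alphabetical order.
Applying both steps to "vibrant": "natjsfl", then "tsnljfa".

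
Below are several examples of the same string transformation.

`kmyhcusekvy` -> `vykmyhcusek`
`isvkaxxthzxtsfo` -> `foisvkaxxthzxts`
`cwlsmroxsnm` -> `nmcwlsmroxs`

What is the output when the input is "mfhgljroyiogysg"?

sgmfhgljroyiogy

The pattern: move the last 2 characters to the front (rotate right by 2).
Applying that to "mfhgljroyiogysg" gives "sgmfhgljroyiogy".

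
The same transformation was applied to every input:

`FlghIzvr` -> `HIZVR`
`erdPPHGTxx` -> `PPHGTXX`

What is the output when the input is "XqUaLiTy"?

The transformation: delete the first 3 characters, then convert every letter to uppercase.
Working it through for "XqUaLiTy": intermediate "aLiTy", final "ALITY".
(Check on "erdPPHGTxx": → "PPHGTxx" → "PPHGTXX" ✓)

ALITY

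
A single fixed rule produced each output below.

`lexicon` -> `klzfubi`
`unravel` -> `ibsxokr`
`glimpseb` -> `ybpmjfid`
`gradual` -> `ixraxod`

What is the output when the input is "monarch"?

ezoxklj

The transformation: shift every letter 3 places backward in the alphabet (wrapping around), then reverse the string.
For "monarch", step one produces "jlkxoze"; step two turns that into "ezoxklj".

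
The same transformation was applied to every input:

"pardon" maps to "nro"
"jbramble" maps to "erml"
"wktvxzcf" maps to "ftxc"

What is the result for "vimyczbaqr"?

In each case the input is transformed by: swap the first and last characters, then keep every other character starting from the first (positions 1st, 3rd, 5th, ...).
"vimyczbaqr" → "rimyczbaqv" → "rmcbq".

rmcbq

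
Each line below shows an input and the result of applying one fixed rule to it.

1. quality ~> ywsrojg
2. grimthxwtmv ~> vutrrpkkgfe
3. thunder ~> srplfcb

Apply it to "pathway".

The rule is to shift every letter 2 places backward in the alphabet (wrapping around), then sort the characters into reverse alphabetical order.
Working it through for "pathway": intermediate "nyrfuyw", final "yywurnf".

yywurnf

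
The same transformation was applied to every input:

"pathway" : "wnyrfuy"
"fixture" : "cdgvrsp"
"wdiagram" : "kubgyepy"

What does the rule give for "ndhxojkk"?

The rule is to move the last character to the front, then shift every letter 2 places backward in the alphabet (wrapping around).
On "ndhxojkk": the first step gives "kndhxojk", and the second then gives "ilbfvmhi".
(Check on "wdiagram": → "mwdiagra" → "kubgyepy" ✓)

ilbfvmhi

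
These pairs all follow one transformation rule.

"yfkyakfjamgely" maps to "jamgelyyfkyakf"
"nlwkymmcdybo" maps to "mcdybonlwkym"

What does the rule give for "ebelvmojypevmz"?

jypevmzebelvmo

What's happening: swap the front and back halves of the string.
Doing the same to "ebelvmojypevmz": "jypevmzebelvmo".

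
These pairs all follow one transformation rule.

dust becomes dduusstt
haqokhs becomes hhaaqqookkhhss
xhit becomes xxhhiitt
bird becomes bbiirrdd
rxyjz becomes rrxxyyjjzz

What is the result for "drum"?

Rule — double every character.
So "drum" becomes "ddrruumm".

ddrruumm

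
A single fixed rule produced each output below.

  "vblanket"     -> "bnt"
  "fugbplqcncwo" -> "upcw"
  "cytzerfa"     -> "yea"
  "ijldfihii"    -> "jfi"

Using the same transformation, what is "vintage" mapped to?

ia

Looking at the pairs, the operation is to keep one character in every 3, starting at position 2 (positions 2nd, 5th, 8th, ...).
So "vintage" becomes "ia".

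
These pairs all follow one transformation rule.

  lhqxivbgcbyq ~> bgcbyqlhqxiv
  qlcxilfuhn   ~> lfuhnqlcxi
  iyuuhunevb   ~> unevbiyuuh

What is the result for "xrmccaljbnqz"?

The transformation: swap the front and back halves of the string.
Doing the same to "xrmccaljbnqz": "ljbnqzxrmcca".

ljbnqzxrmcca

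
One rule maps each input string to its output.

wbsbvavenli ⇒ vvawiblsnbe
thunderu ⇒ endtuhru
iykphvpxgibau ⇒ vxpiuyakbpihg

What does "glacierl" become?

What's happening: take characters alternately from the front and the back (1st, last, 2nd, 2nd-last, ...), then move the last 3 characters to the front (rotate right by 3).
Starting from "glacierl": after the first operation, "gllraeci"; after the second, "ecigllra".
(Check on "wbsbvavenli": → "wiblsnbevva" → "vvawiblsnbe" ✓)

ecigllra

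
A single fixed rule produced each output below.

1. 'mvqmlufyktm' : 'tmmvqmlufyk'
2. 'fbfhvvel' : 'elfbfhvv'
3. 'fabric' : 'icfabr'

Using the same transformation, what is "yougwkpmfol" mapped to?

olyougwkpmf

The transformation: move the last 2 characters to the front (rotate right by 2).
On "yougwkpmfol" that produces "olyougwkpmf".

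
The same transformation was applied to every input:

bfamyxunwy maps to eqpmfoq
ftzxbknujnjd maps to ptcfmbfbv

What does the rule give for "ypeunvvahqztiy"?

Rule — shift every letter 8 places backward in the alphabet (wrapping around), then delete the first 3 characters.
Doing the same to "ypeunvvahqztiy": "mfnnszirlaq".

mfnnszirlaq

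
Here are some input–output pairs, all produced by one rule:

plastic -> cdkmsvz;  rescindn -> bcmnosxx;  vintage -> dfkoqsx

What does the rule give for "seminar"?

The transformation: shift every letter 10 places forward in the alphabet (wrapping around), then sort the characters into alphabetical order.
Working it through for "seminar": intermediate "cowsxkb", final "bckoswx".
(Check on "vintage": → "fsxdkqo" → "dfkoqsx" ✓)

bckoswx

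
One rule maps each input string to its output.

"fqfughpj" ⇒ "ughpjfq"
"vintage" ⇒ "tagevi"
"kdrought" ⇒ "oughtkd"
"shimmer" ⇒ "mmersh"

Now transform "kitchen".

chenki

Looking at the pairs, the operation is to move the first 2 characters to the end (rotate left by 2), then delete the first character.
Applying both steps to "kitchen": "tchenki", then "chenki".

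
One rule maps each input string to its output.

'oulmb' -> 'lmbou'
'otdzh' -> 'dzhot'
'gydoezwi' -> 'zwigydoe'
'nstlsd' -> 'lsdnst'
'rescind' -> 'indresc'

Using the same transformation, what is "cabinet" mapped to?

Rule — move the last 3 characters to the front (rotate right by 3).
"cabinet" → "netcabi".

netcabi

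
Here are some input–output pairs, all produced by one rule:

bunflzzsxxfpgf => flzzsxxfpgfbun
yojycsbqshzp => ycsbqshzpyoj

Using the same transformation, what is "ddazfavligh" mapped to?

zfavlighdda

Each output is the input with this applied: move the first 3 characters to the end (rotate left by 3).
Applying that to "ddazfavligh" gives "zfavlighdda".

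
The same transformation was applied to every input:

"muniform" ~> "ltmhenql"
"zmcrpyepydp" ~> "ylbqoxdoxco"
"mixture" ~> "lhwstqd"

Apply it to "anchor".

The rule is to shift every letter 1 place backward in the alphabet (wrapping around).
Doing the same to "anchor": "zmbgnq".

zmbgnq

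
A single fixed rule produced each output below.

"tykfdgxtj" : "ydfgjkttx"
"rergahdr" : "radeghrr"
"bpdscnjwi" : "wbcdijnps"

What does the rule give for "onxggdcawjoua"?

In each case the input is transformed by: sort the characters into alphabetical order, then move the last character to the front.
Applying both steps to "onxggdcawjoua": "aacdggjnoouwx", then "xaacdggjnoouw".

xaacdggjnoouw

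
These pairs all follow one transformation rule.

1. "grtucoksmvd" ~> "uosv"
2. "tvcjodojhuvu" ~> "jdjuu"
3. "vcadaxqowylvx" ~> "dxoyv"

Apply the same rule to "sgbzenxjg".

What's happening: keep every other character starting from the second (positions 2nd, 4th, 6th, ...), then delete the first character.
Starting from "sgbzenxjg": after the first operation, "gznj"; after the second, "znj".

znj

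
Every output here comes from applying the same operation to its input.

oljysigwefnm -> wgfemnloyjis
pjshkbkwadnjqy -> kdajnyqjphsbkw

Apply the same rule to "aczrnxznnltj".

nzlnjtcarzxn

Looking at the pairs, the operation is to swap each adjacent pair of characters (1↔2, 3↔4, ...), then swap the front and back halves of the string.
For "aczrnxznnltj", step one produces "carzxnnzlnjt"; step two turns that into "nzlnjtcarzxn".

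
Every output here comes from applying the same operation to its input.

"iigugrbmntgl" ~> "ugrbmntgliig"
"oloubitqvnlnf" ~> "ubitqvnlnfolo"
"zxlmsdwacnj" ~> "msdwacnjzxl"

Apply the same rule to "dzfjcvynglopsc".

jcvynglopscdzf

Rule — move the first 3 characters to the end (rotate left by 3).
So "dzfjcvynglopsc" becomes "jcvynglopscdzf".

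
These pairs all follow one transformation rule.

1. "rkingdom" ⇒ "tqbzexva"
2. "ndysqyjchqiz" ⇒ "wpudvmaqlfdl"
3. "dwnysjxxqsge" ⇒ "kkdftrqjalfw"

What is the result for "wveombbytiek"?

olgvrxjirbzo

What's happening: shift every letter 13 places forward in the alphabet (wrapping around) — i.e. ROT13, then swap the front and back halves of the string.
Working it through for "wveombbytiek": intermediate "jirbzoolgvrx", final "olgvrxjirbzo".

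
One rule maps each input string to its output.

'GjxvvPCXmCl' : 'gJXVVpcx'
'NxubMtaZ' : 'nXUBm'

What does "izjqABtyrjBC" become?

Looking at the pairs, the operation is to delete the last 3 characters, then flip the case of every letter.
Applying both steps to "izjqABtyrjBC": "izjqABtyr", then "IZJQabTYR".

IZJQabTYR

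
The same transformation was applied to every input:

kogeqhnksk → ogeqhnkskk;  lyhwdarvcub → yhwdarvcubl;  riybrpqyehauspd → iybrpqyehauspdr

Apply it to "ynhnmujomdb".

nhnmujomdby

Looking at the pairs, the operation is to move the first character to the end.
"ynhnmujomdb" → "nhnmujomdby".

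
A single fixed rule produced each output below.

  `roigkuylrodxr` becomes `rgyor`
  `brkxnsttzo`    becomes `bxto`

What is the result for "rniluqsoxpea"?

The rule is to keep one character in every 3, starting at position 1 (positions 1st, 4th, 7th, ...).
On "rniluqsoxpea" that produces "rlsp".

rlsp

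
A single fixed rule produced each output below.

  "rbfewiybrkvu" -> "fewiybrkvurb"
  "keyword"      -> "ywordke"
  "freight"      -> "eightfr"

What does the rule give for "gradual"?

Looking at the pairs, the operation is to move the first 2 characters to the end (rotate left by 2).
For "gradual" the result is "adualgr".

adualgr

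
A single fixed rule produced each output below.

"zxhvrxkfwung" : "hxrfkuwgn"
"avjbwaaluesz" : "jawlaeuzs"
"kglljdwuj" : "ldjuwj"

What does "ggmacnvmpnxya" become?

mncmvnpyxa

Each output is the input with this applied: swap each adjacent pair of characters (1↔2, 3↔4, ...), then delete the first 3 characters.
"ggmacnvmpnxya" → "ggamncmvnpyxa" → "mncmvnpyxa".
(Check on "kglljdwuj": → "gklldjuwj" → "ldjuwj" ✓)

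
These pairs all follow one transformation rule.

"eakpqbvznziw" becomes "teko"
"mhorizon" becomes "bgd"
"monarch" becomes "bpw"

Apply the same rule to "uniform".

What's happening: keep one character in every 3, starting at position 1 (positions 1st, 4th, 7th, ...), then shift every letter 11 places backward in the alphabet (wrapping around).
"uniform" → "ufm" → "jub".

jub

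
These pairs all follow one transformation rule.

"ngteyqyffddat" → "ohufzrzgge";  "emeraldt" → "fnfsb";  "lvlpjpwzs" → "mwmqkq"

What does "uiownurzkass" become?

vjpxovsal

Each output is the input with this applied: delete the last 3 characters, then shift every letter 1 place forward in the alphabet (wrapping around).
On "uiownurzkass" that produces "vjpxovsal".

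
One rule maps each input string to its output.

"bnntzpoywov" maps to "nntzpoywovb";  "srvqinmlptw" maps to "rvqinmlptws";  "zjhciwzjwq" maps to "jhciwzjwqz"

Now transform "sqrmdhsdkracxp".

qrmdhsdkracxps

What's happening: move the first character to the end.
"sqrmdhsdkracxp" → "qrmdhsdkracxps".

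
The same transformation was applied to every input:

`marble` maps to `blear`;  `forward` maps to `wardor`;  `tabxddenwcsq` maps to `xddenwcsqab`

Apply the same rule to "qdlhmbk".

Rule — delete the first character, then move the first 2 characters to the end (rotate left by 2).
For "qdlhmbk", step one produces "dlhmbk"; step two turns that into "hmbkdl".
(Check on "marble": → "arble" → "blear" ✓)

hmbkdl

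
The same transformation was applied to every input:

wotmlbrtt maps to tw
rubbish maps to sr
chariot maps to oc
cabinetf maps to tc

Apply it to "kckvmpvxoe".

ok

The rule is to swap the first and last characters, then keep only the last 2 characters.
Applying that to "kckvmpvxoe" gives "ok".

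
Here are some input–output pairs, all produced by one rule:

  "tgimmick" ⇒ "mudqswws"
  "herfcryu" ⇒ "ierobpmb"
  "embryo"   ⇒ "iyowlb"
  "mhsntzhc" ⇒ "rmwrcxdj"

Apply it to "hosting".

xqrycds

Looking at the pairs, the operation is to shift every letter 10 places forward in the alphabet (wrapping around), then move the last 2 characters to the front (rotate right by 2).
"hosting" → "rycdsxq" → "xqrycds".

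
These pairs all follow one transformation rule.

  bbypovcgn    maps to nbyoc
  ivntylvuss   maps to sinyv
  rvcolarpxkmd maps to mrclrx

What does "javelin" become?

njvl

The pattern: keep every other character starting from the first (positions 1st, 3rd, 5th, ...), then move the last character to the front.
Working it through for "javelin": intermediate "jvln", final "njvl".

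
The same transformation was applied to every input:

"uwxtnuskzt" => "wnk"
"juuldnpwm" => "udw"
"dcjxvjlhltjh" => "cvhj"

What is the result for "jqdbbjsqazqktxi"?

The rule is to keep one character in every 3, starting at position 2 (positions 2nd, 5th, 8th, ...).
For "jqdbbjsqazqktxi" the result is "qbqqx".

qbqqx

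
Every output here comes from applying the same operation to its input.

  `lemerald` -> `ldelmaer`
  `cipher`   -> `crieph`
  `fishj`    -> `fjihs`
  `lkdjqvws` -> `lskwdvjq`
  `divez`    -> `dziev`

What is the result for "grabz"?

gzrba

Rule — take characters alternately from the front and the back (1st, last, 2nd, 2nd-last, ...).
So "grabz" becomes "gzrba".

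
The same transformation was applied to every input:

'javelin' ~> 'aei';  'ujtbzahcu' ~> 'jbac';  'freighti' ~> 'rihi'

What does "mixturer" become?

In each case the input is transformed by: keep every other character starting from the second (positions 2nd, 4th, 6th, ...).
So "mixturer" becomes "itrr".

itrr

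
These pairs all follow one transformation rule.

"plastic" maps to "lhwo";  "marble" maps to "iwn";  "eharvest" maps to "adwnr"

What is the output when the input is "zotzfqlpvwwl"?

The rule is to shift every letter 4 places backward in the alphabet (wrapping around), then delete the last 3 characters.
"zotzfqlpvwwl" → "vkpvbmhlrssh" → "vkpvbmhlr".

vkpvbmhlr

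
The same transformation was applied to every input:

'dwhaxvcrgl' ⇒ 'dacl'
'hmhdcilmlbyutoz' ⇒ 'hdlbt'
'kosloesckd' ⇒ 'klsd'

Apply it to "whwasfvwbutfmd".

The transformation: keep one character in every 3, starting at position 1 (positions 1st, 4th, 7th, ...).
On "whwasfvwbutfmd" that produces "wavum".

wavum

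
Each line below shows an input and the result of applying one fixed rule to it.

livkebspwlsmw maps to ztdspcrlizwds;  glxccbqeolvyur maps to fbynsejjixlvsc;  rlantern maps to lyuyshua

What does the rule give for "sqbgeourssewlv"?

dsczxinlvbyzzl

Each output is the input with this applied: shift every letter 7 places forward in the alphabet (wrapping around), then move the last 3 characters to the front (rotate right by 3).
On "sqbgeourssewlv" that produces "dsczxinlvbyzzl".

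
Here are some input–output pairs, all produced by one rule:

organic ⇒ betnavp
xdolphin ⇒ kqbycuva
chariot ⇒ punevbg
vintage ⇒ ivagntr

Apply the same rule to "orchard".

In each case the input is transformed by: shift every letter 13 places forward in the alphabet (wrapping around) — i.e. ROT13.
Applying that to "orchard" gives "bepuneq".

bepuneq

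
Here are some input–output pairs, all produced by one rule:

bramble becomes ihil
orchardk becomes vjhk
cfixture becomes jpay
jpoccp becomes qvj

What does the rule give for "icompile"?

pvws

Each output is the input with this applied: shift every letter 7 places forward in the alphabet (wrapping around), then keep every other character starting from the first (positions 1st, 3rd, 5th, ...).
For "icompile", step one produces "pjvtwpsl"; step two turns that into "pvws".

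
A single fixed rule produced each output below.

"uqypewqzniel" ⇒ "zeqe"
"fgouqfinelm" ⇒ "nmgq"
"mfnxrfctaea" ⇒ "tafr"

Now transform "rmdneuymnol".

mlme

What's happening: keep one character in every 3, starting at position 2 (positions 2nd, 5th, 8th, ...), then move the first 2 characters to the end (rotate left by 2).
"rmdneuymnol" → "meml" → "mlme".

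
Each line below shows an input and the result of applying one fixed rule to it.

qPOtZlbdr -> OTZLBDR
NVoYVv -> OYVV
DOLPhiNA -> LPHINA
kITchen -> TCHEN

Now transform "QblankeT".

Rule — delete the first 2 characters, then convert every letter to uppercase.
For "QblankeT", step one produces "lankeT"; step two turns that into "LANKET".

LANKET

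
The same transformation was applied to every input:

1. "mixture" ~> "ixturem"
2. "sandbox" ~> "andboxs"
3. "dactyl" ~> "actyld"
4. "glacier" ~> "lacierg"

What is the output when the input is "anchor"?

nchora

In each case the input is transformed by: move the first character to the end.
Doing the same to "anchor": "nchora".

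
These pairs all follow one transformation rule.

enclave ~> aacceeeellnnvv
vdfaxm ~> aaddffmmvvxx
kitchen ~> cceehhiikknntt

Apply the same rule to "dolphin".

ddhhiillnnoopp

Rule — double every character, then sort the characters into alphabetical order.
Applying that to "dolphin" gives "ddhhiillnnoopp".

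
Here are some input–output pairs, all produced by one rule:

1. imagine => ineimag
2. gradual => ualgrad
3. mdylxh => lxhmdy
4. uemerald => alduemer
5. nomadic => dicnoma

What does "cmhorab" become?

Rule — move the last 3 characters to the front (rotate right by 3).
For "cmhorab" the result is "rabcmho".

rabcmho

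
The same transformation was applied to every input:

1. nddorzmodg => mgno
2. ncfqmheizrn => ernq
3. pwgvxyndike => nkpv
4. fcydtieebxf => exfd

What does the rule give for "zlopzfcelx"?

Looking at the pairs, the operation is to keep one character in every 3, starting at position 1 (positions 1st, 4th, 7th, ...), then move the last 2 characters to the front (rotate right by 2).
"zlopzfcelx" → "zpcx" → "cxzp".
(Check on "pwgvxyndike": → "pvnk" → "nkpv" ✓)

cxzp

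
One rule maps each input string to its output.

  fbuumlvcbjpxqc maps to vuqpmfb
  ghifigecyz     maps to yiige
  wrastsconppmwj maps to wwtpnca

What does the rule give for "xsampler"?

xpea

The rule is to keep every other character starting from the first (positions 1st, 3rd, 5th, ...), then sort the characters into reverse alphabetical order.
On "xsampler": the first step gives "xape", and the second then gives "xpea".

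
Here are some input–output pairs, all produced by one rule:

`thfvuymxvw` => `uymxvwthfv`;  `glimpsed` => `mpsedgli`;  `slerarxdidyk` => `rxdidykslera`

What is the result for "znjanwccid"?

What's happening: swap the front and back halves of the string, then move the last character to the front.
On "znjanwccid": the first step gives "wccidznjan", and the second then gives "nwccidznja".

nwccidznja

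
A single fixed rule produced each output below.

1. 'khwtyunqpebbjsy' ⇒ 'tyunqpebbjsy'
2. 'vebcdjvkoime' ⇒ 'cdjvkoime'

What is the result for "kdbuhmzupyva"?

Rule — delete the first 3 characters.
Applying that to "kdbuhmzupyva" gives "uhmzupyva".

uhmzupyva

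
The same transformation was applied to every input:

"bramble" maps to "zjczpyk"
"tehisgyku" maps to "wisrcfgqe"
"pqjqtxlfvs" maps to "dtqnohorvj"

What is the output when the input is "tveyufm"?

Looking at the pairs, the operation is to move the last 3 characters to the front (rotate right by 3), then shift every letter 2 places backward in the alphabet (wrapping around).
On "tveyufm": the first step gives "ufmtvey", and the second then gives "sdkrtcw".

sdkrtcw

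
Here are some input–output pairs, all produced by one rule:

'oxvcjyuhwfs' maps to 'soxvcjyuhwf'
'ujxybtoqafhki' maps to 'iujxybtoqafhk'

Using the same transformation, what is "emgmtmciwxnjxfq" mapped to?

The rule is to move the last character to the front.
Applying that to "emgmtmciwxnjxfq" gives "qemgmtmciwxnjxf".

qemgmtmciwxnjxf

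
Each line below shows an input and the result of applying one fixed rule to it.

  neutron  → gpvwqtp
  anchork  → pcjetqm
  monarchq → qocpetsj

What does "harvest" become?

cjxtugv

Looking at the pairs, the operation is to swap each adjacent pair of characters (1↔2, 3↔4, ...), then shift every letter 2 places forward in the alphabet (wrapping around).
For "harvest" the result is "cjxtugv".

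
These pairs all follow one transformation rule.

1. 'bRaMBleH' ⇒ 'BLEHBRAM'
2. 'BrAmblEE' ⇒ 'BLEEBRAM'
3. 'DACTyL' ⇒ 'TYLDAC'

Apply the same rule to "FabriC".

RICFAB

The pattern: swap the front and back halves of the string, then convert every letter to uppercase.
On "FabriC": the first step gives "riCFab", and the second then gives "RICFAB".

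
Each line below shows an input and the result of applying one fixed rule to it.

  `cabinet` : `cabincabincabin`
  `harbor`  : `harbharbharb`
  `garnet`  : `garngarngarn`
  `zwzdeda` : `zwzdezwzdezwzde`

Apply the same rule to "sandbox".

The rule is to delete the last 2 characters, then write the whole string 3 times in a row.
Applying both steps to "sandbox": "sandb", then "sandbsandbsandb".
(Check on "garnet": → "garn" → "garngarngarn" ✓)

sandbsandbsandb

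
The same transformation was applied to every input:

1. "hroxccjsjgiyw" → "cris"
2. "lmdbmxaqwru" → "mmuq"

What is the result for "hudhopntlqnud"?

ount

The transformation: keep one character in every 3, starting at position 2 (positions 2nd, 5th, 8th, ...), then swap each adjacent pair of characters (1↔2, 3↔4, ...).
Applying both steps to "hudhopntlqnud": "uotn", then "ount".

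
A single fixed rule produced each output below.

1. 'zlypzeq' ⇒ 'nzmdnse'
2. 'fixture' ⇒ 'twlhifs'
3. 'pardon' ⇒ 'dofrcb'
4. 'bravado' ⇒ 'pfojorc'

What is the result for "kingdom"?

The rule is to shift every letter 12 places backward in the alphabet (wrapping around).
For "kingdom" the result is "ywburca".

ywburca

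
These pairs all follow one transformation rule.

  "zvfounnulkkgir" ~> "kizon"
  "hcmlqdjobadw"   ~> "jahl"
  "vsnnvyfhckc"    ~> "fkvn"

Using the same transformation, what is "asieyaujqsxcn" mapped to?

What's happening: keep one character in every 3, starting at position 1 (positions 1st, 4th, 7th, ...), then move the last 2 characters to the front (rotate right by 2).
Applying that to "asieyaujqsxcn" gives "snaeu".

snaeu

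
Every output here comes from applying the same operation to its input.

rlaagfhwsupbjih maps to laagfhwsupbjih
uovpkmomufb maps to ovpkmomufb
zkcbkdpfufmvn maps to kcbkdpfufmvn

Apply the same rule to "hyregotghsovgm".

The pattern: delete the first character.
Doing the same to "hyregotghsovgm": "yregotghsovgm".

yregotghsovgm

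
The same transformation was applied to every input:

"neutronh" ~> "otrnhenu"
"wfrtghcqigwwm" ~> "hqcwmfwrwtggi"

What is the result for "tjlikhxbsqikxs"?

sxbtsjxlkiikqh

What's happening: take characters alternately from the front and the back (1st, last, 2nd, 2nd-last, ...), then move the last 3 characters to the front (rotate right by 3).
Working it through for "tjlikhxbsqikxs": intermediate "tsjxlkiikqhsxb", final "sxbtsjxlkiikqh".
(Check on "neutronh": → "nhenuotr" → "otrnhenu" ✓)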